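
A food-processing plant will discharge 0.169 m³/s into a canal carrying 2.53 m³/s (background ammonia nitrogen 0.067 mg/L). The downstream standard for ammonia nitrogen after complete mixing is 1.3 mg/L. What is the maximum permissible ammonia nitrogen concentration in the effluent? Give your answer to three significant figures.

19.8 mg/L

At the limit, (Qr·Cr + Qe·Cₑ)/(Qr + Qe) = 1.3:
Cₑ = (2.699·1.3 − 2.530·0.06700) / 0.1690 = 19.76 mg/L.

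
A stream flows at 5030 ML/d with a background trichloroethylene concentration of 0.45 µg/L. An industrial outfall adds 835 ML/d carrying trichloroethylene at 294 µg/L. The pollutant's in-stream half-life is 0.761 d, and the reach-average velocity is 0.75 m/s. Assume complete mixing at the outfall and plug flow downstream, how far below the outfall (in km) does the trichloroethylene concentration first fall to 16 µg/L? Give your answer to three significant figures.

Flow-weighted average: C = (5030·0.4500 + 835.0·294.0) / 5865 = 247800/5865 = 42.24 µg/L.
Half-life 0.761 d → k = ln 2 / 0.761 = 0.9108 d⁻¹.
Set 42.24·exp(−k·t) = 16 → t = ln(42.24/16)/k = 92090 s = 25.58 h.
Distance = v·t = 0.75·92090 = 69070 m = 69.07 km.

69.1 km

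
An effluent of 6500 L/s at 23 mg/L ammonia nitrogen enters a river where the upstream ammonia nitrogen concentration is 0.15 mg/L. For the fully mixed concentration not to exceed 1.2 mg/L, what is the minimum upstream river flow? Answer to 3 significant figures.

Set C_mix = 1.2: (Q·0.1500 + 6500·23.00) / (Q + 6500) = 1.2
→ Q = 6500·(23.00 − 1.2)/(1.2 − 0.1500) = 135000 L/s.

135000 L/s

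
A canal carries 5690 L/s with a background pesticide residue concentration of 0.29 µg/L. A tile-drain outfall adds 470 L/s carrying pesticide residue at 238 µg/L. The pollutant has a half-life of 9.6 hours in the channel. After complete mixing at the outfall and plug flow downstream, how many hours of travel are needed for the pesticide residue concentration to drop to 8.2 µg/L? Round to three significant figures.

11.2 h

Mass balance: C = (5690·0.2900 + 470.0·238.0) / 6160 = 113500/6160 = 18.43 µg/L.
Half-life 9.6 h → k = ln 2 / 9.6 = 0.07220 h⁻¹ = 1.733 d⁻¹.
18.43·exp(−k·t) = 8.2 → t = ln(18.43/8.2)/k = 40370 s = 11.21 h.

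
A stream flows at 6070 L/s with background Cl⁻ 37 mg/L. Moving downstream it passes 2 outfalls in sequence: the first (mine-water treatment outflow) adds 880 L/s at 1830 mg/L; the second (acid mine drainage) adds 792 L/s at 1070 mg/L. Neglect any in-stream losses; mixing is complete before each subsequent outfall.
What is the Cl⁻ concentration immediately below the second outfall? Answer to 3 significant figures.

Outfall 1: combined Q = 6950 L/s; C = (6070·37.00 + 880.0·1830)/6950 = 264.0 mg/L.
Outfall 2: combined Q = 7742 L/s; C = (6950·264.0 + 792.0·1070)/7742 = 346.5 mg/L.

346 mg/L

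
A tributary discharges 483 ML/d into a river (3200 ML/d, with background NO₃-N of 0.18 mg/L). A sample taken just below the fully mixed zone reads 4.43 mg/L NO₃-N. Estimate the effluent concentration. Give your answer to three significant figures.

32.6 mg/L

Mass balance: 3200·0.1800 + 483.0·Cₑ = 3683·4.430
→ Cₑ = (3683·4.430 − 3200·0.1800) / 483.0 = 32.59 mg/L.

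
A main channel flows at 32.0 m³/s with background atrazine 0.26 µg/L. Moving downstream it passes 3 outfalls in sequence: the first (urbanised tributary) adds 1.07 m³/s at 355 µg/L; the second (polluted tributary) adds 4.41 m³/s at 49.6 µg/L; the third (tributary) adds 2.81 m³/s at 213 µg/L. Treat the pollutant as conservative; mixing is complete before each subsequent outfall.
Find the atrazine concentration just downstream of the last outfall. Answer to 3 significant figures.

29.9 µg/L

Outfall 1: combined Q = 33.07 m³/s; C = (32.00·0.2600 + 1.070·355.0)/33.07 = 11.74 µg/L.
Outfall 2: combined Q = 37.48 m³/s; C = (33.07·11.74 + 4.410·49.60)/37.48 = 16.19 µg/L.
Outfall 3: combined Q = 40.29 m³/s; C = (37.48·16.19 + 2.810·213.0)/40.29 = 29.92 µg/L.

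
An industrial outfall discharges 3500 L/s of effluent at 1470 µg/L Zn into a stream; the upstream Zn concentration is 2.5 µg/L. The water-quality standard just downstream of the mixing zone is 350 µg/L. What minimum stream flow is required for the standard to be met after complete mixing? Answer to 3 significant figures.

11300 L/s

Set C_mix = 350: (Q·2.500 + 3500·1470) / (Q + 3500) = 350
→ Q = 3500·(1470 − 350)/(350 − 2.500) = 11280 L/s.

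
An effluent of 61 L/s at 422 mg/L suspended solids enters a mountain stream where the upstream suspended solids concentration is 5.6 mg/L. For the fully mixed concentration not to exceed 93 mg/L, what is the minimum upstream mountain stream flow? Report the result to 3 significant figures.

230 L/s

Set C_mix = 93: (Q·5.600 + 61.00·422.0) / (Q + 61.00) = 93
→ Q = 61.00·(422.0 − 93)/(93 − 5.600) = 229.6 L/s.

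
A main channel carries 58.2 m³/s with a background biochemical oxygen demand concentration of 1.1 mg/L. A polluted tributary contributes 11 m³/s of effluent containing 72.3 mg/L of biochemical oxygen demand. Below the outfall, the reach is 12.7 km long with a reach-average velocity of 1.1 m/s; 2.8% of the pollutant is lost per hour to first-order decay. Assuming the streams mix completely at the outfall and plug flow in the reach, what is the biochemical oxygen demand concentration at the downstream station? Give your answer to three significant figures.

11.3 mg/L

Mixed concentration C = ΣQC/ΣQ = (58.20·1.100 + 11.00·72.30) / 69.20 = 859.3/69.20 = 12.42 mg/L.
Travel time t = 12.7·1000 / 1.1 = 11550 s = 3.207 h.
2.8%/h lost → k = −ln(1 − 0.028) = 0.02840 h⁻¹.
Decay over the reach: 12.42·exp(−kt) = 12.42·0.9129 = 11.34 mg/L.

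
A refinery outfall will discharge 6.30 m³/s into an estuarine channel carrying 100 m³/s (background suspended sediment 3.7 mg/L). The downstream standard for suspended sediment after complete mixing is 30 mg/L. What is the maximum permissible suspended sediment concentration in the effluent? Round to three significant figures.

447 mg/L

At the limit, (Qr·Cr + Qe·Cₑ)/(Qr + Qe) = 30:
Cₑ = (106.3·30 − 100.0·3.700) / 6.300 = 447.5 mg/L.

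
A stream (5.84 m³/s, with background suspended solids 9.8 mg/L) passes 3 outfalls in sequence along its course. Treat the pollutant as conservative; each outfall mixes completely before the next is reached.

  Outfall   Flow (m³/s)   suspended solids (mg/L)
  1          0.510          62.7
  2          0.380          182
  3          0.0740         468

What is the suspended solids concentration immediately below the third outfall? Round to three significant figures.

After outfall 1: Q = 5.840 + 0.5100 = 6.350 m³/s; C = (5.840·9.800 + 0.5100·62.70)/6.350 = 14.05 mg/L.
After outfall 2: Q = 6.350 + 0.3800 = 6.730 m³/s; C = (6.350·14.05 + 0.3800·182.0)/6.730 = 23.53 mg/L.
After outfall 3: Q = 6.730 + 0.07400 = 6.804 m³/s; C = (6.730·23.53 + 0.07400·468.0)/6.804 = 28.37 mg/L.

28.4 mg/L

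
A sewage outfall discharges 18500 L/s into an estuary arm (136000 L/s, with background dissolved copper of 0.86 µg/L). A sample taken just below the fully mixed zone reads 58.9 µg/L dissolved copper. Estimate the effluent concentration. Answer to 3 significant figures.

486 µg/L

Mass balance: 136000·0.8600 + 18500·Cₑ = 154500·58.90
→ Cₑ = (154500·58.90 − 136000·0.8600) / 18500 = 485.6 µg/L.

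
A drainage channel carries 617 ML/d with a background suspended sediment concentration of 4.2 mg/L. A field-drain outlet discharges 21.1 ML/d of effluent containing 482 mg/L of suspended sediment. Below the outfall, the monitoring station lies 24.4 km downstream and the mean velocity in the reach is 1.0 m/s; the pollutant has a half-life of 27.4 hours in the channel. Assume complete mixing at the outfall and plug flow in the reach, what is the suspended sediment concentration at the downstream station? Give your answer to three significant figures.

After mixing, C = (617.0·4.200 + 21.10·482.0) / 638.1 = 12760/638.1 = 20.00 mg/L.
Travel time t = 24.4·1000 / 1.0 = 24400 s = 6.778 h.
Half-life 27.4 h → k = ln 2 / 27.4 = 0.02530 h⁻¹ = 0.6071 d⁻¹.
After decay, C = 20.00 × e^(−kt) = 20.00 × 0.8424 = 16.85 mg/L.

16.8 mg/L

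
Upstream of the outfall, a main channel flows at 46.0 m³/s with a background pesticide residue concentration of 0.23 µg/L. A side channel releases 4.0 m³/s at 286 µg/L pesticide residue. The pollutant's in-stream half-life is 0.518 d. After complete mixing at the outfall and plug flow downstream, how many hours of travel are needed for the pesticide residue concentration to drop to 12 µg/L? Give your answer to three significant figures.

Flow-weighted average: C = (46.00·0.2300 + 4.000·286.0) / 50.00 = 1155/50.00 = 23.09 µg/L.
Half-life 0.518 d → k = ln 2 / 0.518 = 1.338 d⁻¹.
23.09·exp(−k·t) = 12 → t = ln(23.09/12)/k = 42260 s = 11.74 h.

11.7 h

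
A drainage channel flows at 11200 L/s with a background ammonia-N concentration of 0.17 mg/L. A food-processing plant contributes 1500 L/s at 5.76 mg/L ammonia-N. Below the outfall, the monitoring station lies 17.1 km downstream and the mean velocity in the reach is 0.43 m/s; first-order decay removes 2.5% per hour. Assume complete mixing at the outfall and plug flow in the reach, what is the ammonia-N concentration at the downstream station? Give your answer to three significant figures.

0.628 mg/L

Mixed concentration C = ΣQC/ΣQ = (11200·0.1700 + 1500·5.760) / 12700 = 10540/12700 = 0.8302 mg/L.
Travel time t = 17.1·1000 / 0.43 = 39770 s = 11.05 h.
2.5%/h lost → k = −ln(1 − 0.025) = 0.02532 h⁻¹.
Decay over the reach: 0.8302·exp(−kt) = 0.8302·0.7560 = 0.6277 mg/L.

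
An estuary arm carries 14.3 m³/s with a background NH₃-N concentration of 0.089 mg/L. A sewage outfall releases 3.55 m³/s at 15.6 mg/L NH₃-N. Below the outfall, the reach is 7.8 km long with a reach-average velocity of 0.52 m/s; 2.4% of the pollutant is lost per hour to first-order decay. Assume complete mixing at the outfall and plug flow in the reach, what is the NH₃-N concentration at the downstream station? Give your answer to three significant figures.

After mixing, C = (14.30·0.08900 + 3.550·15.60) / 17.85 = 56.65/17.85 = 3.174 mg/L.
Travel time t = 7.8·1000 / 0.52 = 15000 s = 4.167 h.
2.4%/h lost → k = −ln(1 − 0.024) = 0.02429 h⁻¹.
Decay over the reach: 3.174·exp(−kt) = 3.174·0.9037 = 2.868 mg/L.

2.87 mg/L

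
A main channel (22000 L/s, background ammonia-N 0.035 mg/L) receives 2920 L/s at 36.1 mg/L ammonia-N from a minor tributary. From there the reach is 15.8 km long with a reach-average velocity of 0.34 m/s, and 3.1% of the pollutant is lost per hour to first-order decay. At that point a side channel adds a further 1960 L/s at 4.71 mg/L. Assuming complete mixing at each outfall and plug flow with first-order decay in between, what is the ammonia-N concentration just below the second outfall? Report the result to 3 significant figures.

After mixing, C = (22000·0.03500 + 2920·36.10) / 24920 = 106200/24920 = 4.261 mg/L; combined flow 24920 L/s.
Travel time t = 15.8·1000 / 0.34 = 46470 s = 12.91 h.
3.1%/h lost → k = −ln(1 − 0.031) = 0.03149 h⁻¹.
Applying C = C₀e^(−kt): 4.261 × 0.6660 = 2.838 mg/L.
At the second outfall, C = (24920·2.838 + 1960·4.710) / (24920 + 1960) = 2.974 mg/L.

2.97 mg/L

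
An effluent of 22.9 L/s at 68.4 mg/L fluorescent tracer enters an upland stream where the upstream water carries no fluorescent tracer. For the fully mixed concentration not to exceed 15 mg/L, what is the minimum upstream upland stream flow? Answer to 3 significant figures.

81.5 L/s

Set C_mix = 15: (Q·0 + 22.90·68.40) / (Q + 22.90) = 15
→ Q = 22.90·(68.40 − 15)/(15 − 0) = 81.52 L/s.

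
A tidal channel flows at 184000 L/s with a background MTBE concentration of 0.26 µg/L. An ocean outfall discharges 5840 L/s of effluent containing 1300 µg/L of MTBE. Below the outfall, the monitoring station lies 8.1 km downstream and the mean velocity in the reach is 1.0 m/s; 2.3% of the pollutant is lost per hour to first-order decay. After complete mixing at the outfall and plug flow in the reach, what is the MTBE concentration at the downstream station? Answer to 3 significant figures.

Flow-weighted average: C = (184000·0.2600 + 5840·1300) / 189800 = 7640000/189800 = 40.24 µg/L.
Travel time t = 8.1·1000 / 1.0 = 8100 s = 2.250 h.
2.3%/h lost → k = −ln(1 − 0.023) = 0.02327 h⁻¹.
Decay over the reach: 40.24·exp(−kt) = 40.24·0.9490 = 38.19 µg/L.

38.2 µg/L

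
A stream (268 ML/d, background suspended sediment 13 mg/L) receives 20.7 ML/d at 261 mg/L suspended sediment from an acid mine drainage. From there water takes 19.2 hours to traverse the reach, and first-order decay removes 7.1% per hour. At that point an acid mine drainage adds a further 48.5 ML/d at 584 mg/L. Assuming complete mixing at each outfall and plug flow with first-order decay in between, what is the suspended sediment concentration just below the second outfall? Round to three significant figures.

After mixing, C = (268.0·13.00 + 20.70·261.0) / 288.7 = 8887/288.7 = 30.78 mg/L; combined flow 288.7 ML/d.
7.1%/h lost → k = −ln(1 − 0.071) = 0.07365 h⁻¹.
First-order decay: C = 30.78·exp(−k·t) = 30.78·0.2432 = 7.485 mg/L.
Second outfall: C = (288.7·7.485 + 48.50·584.0)/337.2 = 90.41 mg/L.

90.4 mg/L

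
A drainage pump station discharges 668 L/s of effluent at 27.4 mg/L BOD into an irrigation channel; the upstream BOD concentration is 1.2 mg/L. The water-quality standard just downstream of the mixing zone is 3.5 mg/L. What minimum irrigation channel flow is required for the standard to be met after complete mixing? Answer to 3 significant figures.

Set C_mix = 3.5: (Q·1.200 + 668.0·27.40) / (Q + 668.0) = 3.5
→ Q = 668.0·(27.40 − 3.5)/(3.5 − 1.200) = 6941 L/s.

6940 L/s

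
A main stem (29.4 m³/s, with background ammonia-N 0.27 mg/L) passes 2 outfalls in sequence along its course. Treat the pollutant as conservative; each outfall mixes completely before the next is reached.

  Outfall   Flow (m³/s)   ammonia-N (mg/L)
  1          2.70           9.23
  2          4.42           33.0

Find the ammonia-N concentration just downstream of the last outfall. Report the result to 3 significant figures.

Below outfall 1: Q → 32.10 m³/s, C = (29.40·0.2700 + 2.700·9.230)/32.10 = 1.024 mg/L.
Below outfall 2: Q → 36.52 m³/s, C = (32.10·1.024 + 4.420·33.00)/36.52 = 4.894 mg/L.

4.89 mg/L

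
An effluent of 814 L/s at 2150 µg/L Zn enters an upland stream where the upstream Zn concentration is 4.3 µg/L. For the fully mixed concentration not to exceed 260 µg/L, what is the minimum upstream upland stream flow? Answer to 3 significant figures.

6020 L/s

Set C_mix = 260: (Q·4.300 + 814.0·2150) / (Q + 814.0) = 260
→ Q = 814.0·(2150 − 260)/(260 − 4.300) = 6017 L/s.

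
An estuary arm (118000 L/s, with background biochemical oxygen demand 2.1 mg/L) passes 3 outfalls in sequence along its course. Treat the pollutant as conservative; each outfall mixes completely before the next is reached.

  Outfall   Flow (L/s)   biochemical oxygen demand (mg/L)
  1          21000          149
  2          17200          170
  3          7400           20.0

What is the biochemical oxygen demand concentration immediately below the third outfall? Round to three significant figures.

39.4 mg/L

After outfall 1: Q = 118000 + 21000 = 139000 L/s; C = (118000·2.100 + 21000·149.0)/139000 = 24.29 mg/L.
After outfall 2: Q = 139000 + 17200 = 156200 L/s; C = (139000·24.29 + 17200·170.0)/156200 = 40.34 mg/L.
After outfall 3: Q = 156200 + 7400 = 163600 L/s; C = (156200·40.34 + 7400·20.00)/163600 = 39.42 mg/L.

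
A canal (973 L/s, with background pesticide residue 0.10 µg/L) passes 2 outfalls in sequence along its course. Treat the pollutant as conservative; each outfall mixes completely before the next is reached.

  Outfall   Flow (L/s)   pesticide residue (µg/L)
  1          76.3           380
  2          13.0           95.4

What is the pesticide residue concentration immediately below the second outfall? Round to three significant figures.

Outfall 1: combined Q = 1049 L/s; C = (973.0·0.1000 + 76.30·380.0)/1049 = 27.72 µg/L.
Outfall 2: combined Q = 1062 L/s; C = (1049·27.72 + 13.00·95.40)/1062 = 28.55 µg/L.

28.6 µg/L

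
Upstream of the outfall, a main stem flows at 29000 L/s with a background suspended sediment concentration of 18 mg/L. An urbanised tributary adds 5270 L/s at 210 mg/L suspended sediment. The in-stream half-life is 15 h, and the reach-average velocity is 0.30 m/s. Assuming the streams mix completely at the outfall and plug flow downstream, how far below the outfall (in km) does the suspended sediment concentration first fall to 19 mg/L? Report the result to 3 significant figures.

21.4 km

Conservation of mass: C = (29000·18.00 + 5270·210.0) / 34270 = 1629000/34270 = 47.53 mg/L.
Half-life 15 h → k = ln 2 / 15 = 0.04621 h⁻¹ = 1.109 d⁻¹.
Set 47.53·exp(−k·t) = 19 → t = ln(47.53/19)/k = 71430 s = 19.84 h.
Distance = v·t = 0.30·71430 = 21430 m = 21.43 km.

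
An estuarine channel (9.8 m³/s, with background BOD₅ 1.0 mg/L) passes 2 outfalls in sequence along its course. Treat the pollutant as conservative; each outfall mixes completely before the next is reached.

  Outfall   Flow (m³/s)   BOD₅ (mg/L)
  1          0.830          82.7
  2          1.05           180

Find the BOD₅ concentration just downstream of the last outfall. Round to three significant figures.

After outfall 1: Q = 9.800 + 0.8300 = 10.63 m³/s; C = (9.800·1.000 + 0.8300·82.70)/10.63 = 7.379 mg/L.
After outfall 2: Q = 10.63 + 1.050 = 11.68 m³/s; C = (10.63·7.379 + 1.050·180.0)/11.68 = 22.90 mg/L.

22.9 mg/L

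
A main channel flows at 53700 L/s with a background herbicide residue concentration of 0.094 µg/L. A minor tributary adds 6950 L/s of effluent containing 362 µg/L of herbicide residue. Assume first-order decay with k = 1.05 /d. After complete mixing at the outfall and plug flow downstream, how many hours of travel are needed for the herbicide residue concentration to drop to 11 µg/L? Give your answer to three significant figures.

Mass balance: C = (53700·0.09400 + 6950·362.0) / 60650 = 2521000/60650 = 41.57 µg/L.
41.57·exp(−k·t) = 11 → t = ln(41.57/11)/k = 109400 s = 30.39 h.

30.4 h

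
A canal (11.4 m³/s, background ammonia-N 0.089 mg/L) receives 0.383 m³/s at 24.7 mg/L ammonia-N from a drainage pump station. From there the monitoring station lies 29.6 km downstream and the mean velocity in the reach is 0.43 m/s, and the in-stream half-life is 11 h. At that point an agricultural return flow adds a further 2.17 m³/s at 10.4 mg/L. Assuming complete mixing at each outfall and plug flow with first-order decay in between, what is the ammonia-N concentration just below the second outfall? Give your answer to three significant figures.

1.84 mg/L

Flow-weighted average: C = (11.40·0.08900 + 0.3830·24.70) / 11.78 = 10.47/11.78 = 0.8890 mg/L; combined flow 11.78 m³/s.
Travel time t = 29.6·1000 / 0.43 = 68840 s = 19.12 h.
Half-life 11 h → k = ln 2 / 11 = 0.06301 h⁻¹ = 1.512 d⁻¹.
First-order decay: C = 0.8890·exp(−k·t) = 0.8890·0.2997 = 0.2664 mg/L.
Second outfall: C = (11.78·0.2664 + 2.170·10.40)/13.95 = 1.842 mg/L.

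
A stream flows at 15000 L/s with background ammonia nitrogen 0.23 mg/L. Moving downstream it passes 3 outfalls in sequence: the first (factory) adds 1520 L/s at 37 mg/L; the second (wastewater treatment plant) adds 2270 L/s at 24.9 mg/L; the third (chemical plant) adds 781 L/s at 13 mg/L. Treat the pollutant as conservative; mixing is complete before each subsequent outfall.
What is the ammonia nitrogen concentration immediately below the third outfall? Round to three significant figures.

After outfall 1: Q = 15000 + 1520 = 16520 L/s; C = (15000·0.2300 + 1520·37.00)/16520 = 3.613 mg/L.
After outfall 2: Q = 16520 + 2270 = 18790 L/s; C = (16520·3.613 + 2270·24.90)/18790 = 6.185 mg/L.
After outfall 3: Q = 18790 + 781.0 = 19570 L/s; C = (18790·6.185 + 781.0·13.00)/19570 = 6.457 mg/L.

6.46 mg/L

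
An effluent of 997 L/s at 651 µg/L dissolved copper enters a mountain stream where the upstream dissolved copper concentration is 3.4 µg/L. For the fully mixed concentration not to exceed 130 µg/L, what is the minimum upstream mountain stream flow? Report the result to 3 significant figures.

4100 L/s

Set C_mix = 130: (Q·3.400 + 997.0·651.0) / (Q + 997.0) = 130
→ Q = 997.0·(651.0 − 130)/(130 − 3.400) = 4103 L/s.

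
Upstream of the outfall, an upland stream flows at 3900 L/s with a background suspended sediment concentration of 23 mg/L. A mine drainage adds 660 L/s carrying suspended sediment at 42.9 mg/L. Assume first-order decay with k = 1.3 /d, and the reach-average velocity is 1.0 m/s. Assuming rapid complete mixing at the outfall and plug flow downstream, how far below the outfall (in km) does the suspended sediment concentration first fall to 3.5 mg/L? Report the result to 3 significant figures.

133 km

Mass balance: C = (3900·23.00 + 660.0·42.90) / 4560 = 118000/4560 = 25.88 mg/L.
Set 25.88·exp(−k·t) = 3.5 → t = ln(25.88/3.5)/k = 133000 s = 36.94 h.
Distance = v·t = 1.0·133000 = 133000 m = 133.0 km.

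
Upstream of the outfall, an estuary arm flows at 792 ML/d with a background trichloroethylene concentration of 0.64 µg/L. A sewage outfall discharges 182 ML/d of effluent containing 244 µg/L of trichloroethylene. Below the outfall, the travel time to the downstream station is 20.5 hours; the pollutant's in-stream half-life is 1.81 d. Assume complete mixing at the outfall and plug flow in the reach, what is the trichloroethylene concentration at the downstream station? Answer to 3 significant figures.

Mixed concentration C = ΣQC/ΣQ = (792.0·0.6400 + 182.0·244.0) / 974.0 = 44910/974.0 = 46.11 µg/L.
Half-life 1.81 d → k = ln 2 / 1.81 = 0.3830 d⁻¹.
Applying C = C₀e^(−kt): 46.11 × 0.7210 = 33.25 µg/L.

33.2 µg/L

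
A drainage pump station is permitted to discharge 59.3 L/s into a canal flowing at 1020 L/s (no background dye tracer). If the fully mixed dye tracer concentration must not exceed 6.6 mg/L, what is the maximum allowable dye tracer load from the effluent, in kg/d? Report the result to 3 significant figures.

615 kg/d

Mass balance at the limit: 1020·0 + 59.30·Cₑ = 1079·6.6 → Cₑ = 120.1 mg/L.
59.30 L/s = 0.05930 m³/s. Load = 0.05930 m³/s × 120.1 g/m³ × 86 400 s/d = 615.5 kg/d.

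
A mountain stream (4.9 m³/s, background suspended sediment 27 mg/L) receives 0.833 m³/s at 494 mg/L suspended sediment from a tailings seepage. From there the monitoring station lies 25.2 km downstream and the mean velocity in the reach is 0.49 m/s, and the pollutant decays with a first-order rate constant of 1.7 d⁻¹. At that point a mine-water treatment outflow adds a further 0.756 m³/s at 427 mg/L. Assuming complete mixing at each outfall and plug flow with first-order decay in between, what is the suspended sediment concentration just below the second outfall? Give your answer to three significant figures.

After mixing, C = (4.900·27.00 + 0.8330·494.0) / 5.733 = 543.8/5.733 = 94.85 mg/L; combined flow 5.733 m³/s.
Travel time t = 25.2·1000 / 0.49 = 51430 s = 14.29 h.
Decay over the reach: 94.85·exp(−kt) = 94.85·0.3635 = 34.48 mg/L.
At the second outfall, C = (5.733·34.48 + 0.7560·427.0) / (5.733 + 0.7560) = 80.21 mg/L.

80.2 mg/L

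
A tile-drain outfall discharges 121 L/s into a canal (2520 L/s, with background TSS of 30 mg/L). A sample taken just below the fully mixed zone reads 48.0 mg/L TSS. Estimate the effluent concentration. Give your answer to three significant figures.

Mass balance: 2520·30.00 + 121.0·Cₑ = 2641·48.00
→ Cₑ = (2641·48.00 − 2520·30.00) / 121.0 = 422.9 mg/L.

423 mg/L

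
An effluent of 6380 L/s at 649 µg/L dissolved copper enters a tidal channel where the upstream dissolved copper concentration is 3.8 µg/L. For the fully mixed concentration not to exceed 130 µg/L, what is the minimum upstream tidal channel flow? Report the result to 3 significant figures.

Set C_mix = 130: (Q·3.800 + 6380·649.0) / (Q + 6380) = 130
→ Q = 6380·(649.0 − 130)/(130 − 3.800) = 26240 L/s.

26200 L/s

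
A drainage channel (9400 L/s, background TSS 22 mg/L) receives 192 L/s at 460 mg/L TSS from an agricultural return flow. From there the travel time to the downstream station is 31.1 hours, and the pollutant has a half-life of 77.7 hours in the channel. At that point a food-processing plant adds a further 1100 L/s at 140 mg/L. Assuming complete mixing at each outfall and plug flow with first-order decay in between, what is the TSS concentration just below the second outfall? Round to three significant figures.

Conservation of mass: C = (9400·22.00 + 192.0·460.0) / 9592 = 295100/9592 = 30.77 mg/L; combined flow 9592 L/s.
Half-life 77.7 h → k = ln 2 / 77.7 = 0.008921 h⁻¹ = 0.2141 d⁻¹.
After decay, C = 30.77 × e^(−kt) = 30.77 × 0.7577 = 23.31 mg/L.
At the second outfall, C = (9592·23.31 + 1100·140.0) / (9592 + 1100) = 35.32 mg/L.

35.3 mg/L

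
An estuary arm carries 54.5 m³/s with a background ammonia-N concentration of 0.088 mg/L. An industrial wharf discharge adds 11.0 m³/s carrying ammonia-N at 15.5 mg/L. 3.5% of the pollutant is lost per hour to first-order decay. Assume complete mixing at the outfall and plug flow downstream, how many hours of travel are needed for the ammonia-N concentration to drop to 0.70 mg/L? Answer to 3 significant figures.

37.6 h

Mixed concentration C = ΣQC/ΣQ = (54.50·0.08800 + 11.00·15.50) / 65.50 = 175.3/65.50 = 2.676 mg/L.
3.5%/h lost → k = −ln(1 − 0.035) = 0.03563 h⁻¹.
2.676·exp(−k·t) = 0.70 → t = ln(2.676/0.70)/k = 135500 s = 37.64 h.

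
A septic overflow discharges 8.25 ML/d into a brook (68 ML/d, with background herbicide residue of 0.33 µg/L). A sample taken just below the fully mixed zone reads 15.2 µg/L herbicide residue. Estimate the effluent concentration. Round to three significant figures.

Mass balance: 68.00·0.3300 + 8.250·Cₑ = 76.25·15.20
→ Cₑ = (76.25·15.20 − 68.00·0.3300) / 8.250 = 137.8 µg/L.

138 µg/L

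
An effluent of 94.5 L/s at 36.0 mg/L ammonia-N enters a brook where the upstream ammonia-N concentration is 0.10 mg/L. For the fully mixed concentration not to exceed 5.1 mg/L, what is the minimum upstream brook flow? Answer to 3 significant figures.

584 L/s

Set C_mix = 5.1: (Q·0.1000 + 94.50·36.00) / (Q + 94.50) = 5.1
→ Q = 94.50·(36.00 − 5.1)/(5.1 − 0.1000) = 584.0 L/s.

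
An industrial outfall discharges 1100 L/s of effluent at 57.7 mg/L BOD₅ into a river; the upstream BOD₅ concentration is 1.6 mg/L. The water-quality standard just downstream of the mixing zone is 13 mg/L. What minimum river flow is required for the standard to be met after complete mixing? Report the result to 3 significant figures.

4310 L/s

Set C_mix = 13: (Q·1.600 + 1100·57.70) / (Q + 1100) = 13
→ Q = 1100·(57.70 − 13)/(13 − 1.600) = 4313 L/s.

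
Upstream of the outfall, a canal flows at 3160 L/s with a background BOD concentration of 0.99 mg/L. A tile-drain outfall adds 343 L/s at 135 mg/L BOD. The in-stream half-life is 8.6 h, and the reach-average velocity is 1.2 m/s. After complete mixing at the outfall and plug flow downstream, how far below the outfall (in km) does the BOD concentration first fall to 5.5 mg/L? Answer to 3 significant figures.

Conservation of mass: C = (3160·0.9900 + 343.0·135.0) / 3503 = 49430/3503 = 14.11 mg/L.
Half-life 8.6 h → k = ln 2 / 8.6 = 0.08060 h⁻¹ = 1.934 d⁻¹.
Set 14.11·exp(−k·t) = 5.5 → t = ln(14.11/5.5)/k = 42090 s = 11.69 h.
Distance = v·t = 1.2·42090 = 50500 m = 50.50 km.

50.5 km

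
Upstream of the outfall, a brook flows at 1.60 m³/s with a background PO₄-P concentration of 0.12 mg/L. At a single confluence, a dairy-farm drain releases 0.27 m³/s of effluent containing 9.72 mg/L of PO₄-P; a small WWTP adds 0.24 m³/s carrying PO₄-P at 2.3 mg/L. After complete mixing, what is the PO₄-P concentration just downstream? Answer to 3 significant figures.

1.60 mg/L

Mixed concentration C = ΣQC/ΣQ = (1.600·0.1200 + 0.2700·9.720 + 0.2400·2.300) / 2.110 = 3.368/2.110 = 1.596 mg/L.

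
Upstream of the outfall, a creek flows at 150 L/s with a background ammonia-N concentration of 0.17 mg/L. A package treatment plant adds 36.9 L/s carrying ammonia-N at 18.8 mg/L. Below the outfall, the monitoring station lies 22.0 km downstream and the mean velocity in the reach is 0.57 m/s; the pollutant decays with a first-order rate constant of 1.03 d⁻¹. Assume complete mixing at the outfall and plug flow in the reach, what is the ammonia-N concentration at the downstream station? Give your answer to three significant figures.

Mass balance: C = (150.0·0.1700 + 36.90·18.80) / 186.9 = 719.2/186.9 = 3.848 mg/L.
Travel time t = 22.0·1000 / 0.57 = 38600 s = 10.72 h.
Decay over the reach: 3.848·exp(−kt) = 3.848·0.6312 = 2.429 mg/L.

2.43 mg/L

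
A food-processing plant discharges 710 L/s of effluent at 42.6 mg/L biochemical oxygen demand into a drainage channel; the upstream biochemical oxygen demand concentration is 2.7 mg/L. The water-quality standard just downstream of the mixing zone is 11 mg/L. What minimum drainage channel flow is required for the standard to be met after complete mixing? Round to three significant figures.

Set C_mix = 11: (Q·2.700 + 710.0·42.60) / (Q + 710.0) = 11
→ Q = 710.0·(42.60 − 11)/(11 − 2.700) = 2703 L/s.

2700 L/s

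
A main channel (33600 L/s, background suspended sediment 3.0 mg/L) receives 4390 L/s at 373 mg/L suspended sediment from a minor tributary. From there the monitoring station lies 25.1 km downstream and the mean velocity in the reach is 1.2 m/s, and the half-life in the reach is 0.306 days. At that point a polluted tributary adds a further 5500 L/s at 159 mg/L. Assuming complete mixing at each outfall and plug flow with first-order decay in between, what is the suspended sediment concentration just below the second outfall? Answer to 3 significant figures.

43.2 mg/L

Flow-weighted average: C = (33600·3.000 + 4390·373.0) / 37990 = 1738000/37990 = 45.76 mg/L; combined flow 37990 L/s.
Travel time t = 25.1·1000 / 1.2 = 20920 s = 5.810 h.
Half-life 0.306 d → k = ln 2 / 0.306 = 2.265 d⁻¹.
First-order decay: C = 45.76·exp(−k·t) = 45.76·0.5779 = 26.44 mg/L.
Second outfall: C = (37990·26.44 + 5500·159.0)/43490 = 43.21 mg/L.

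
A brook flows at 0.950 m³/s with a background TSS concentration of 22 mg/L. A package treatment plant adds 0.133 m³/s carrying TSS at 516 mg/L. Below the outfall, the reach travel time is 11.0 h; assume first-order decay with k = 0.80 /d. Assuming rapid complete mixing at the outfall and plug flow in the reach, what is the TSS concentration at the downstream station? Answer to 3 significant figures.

Conservation of mass: C = (0.9500·22.00 + 0.1330·516.0) / 1.083 = 89.53/1.083 = 82.67 mg/L.
Applying C = C₀e^(−kt): 82.67 × 0.6930 = 57.29 mg/L.

57.3 mg/L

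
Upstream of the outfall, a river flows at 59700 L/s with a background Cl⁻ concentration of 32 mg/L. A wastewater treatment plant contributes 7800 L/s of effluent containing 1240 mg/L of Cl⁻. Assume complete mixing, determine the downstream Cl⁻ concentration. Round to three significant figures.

Flow-weighted average: C = (59700·32.00 + 7800·1240) / 67500 = 11580000/67500 = 171.6 mg/L.

172 mg/L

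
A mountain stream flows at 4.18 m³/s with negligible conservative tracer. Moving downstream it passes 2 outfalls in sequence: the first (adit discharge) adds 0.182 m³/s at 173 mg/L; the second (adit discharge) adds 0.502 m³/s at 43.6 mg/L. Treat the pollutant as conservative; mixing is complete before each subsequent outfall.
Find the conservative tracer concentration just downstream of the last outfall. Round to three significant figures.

11.0 mg/L

Outfall 1: combined Q = 4.362 m³/s; C = (4.180·0 + 0.1820·173.0)/4.362 = 7.218 mg/L.
Outfall 2: combined Q = 4.864 m³/s; C = (4.362·7.218 + 0.5020·43.60)/4.864 = 10.97 mg/L.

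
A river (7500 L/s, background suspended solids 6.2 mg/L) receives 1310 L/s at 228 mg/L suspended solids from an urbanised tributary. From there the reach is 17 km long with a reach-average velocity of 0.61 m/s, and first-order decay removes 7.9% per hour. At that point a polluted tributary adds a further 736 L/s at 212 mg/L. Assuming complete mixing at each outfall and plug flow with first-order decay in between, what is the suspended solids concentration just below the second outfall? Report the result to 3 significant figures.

35.5 mg/L

Mass balance: C = (7500·6.200 + 1310·228.0) / 8810 = 345200/8810 = 39.18 mg/L; combined flow 8810 L/s.
Travel time t = 17·1000 / 0.61 = 27870 s = 7.741 h.
7.9%/h lost → k = −ln(1 − 0.079) = 0.08230 h⁻¹.
After decay, C = 39.18 × e^(−kt) = 39.18 × 0.5288 = 20.72 mg/L.
Second outfall: C = (8810·20.72 + 736.0·212.0)/9546 = 35.47 mg/L.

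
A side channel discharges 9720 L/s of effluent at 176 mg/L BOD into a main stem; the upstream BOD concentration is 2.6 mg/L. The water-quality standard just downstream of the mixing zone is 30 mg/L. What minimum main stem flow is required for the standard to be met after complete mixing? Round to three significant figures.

51800 L/s

Set C_mix = 30: (Q·2.600 + 9720·176.0) / (Q + 9720) = 30
→ Q = 9720·(176.0 − 30)/(30 − 2.600) = 51790 L/s.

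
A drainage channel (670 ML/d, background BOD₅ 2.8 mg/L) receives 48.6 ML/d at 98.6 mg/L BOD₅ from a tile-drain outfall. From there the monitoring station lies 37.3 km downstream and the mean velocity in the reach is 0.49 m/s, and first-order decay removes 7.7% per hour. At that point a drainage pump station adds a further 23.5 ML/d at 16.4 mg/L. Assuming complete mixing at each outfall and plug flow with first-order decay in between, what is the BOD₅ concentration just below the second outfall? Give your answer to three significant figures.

Conservation of mass: C = (670.0·2.800 + 48.60·98.60) / 718.6 = 6668/718.6 = 9.279 mg/L; combined flow 718.6 ML/d.
Travel time t = 37.3·1000 / 0.49 = 76120 s = 21.15 h.
7.7%/h lost → k = −ln(1 − 0.077) = 0.08013 h⁻¹.
First-order decay: C = 9.279·exp(−k·t) = 9.279·0.1837 = 1.705 mg/L.
Second outfall: C = (718.6·1.705 + 23.50·16.40)/742.1 = 2.170 mg/L.

2.17 mg/L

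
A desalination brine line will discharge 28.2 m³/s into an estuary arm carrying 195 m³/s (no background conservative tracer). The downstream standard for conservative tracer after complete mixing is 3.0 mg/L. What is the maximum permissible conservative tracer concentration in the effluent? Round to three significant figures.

At the limit, (Qr·Cr + Qe·Cₑ)/(Qr + Qe) = 3.0:
Cₑ = (223.2·3.0 − 195.0·0) / 28.20 = 23.74 mg/L.

23.7 mg/L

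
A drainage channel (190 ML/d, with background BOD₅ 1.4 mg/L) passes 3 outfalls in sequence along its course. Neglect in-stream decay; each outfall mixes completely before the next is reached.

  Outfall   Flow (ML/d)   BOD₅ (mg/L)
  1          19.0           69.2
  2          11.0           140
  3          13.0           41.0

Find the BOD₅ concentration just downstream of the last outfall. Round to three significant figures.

15.7 mg/L

After outfall 1: Q = 190.0 + 19.00 = 209.0 ML/d; C = (190.0·1.400 + 19.00·69.20)/209.0 = 7.564 mg/L.
After outfall 2: Q = 209.0 + 11.00 = 220.0 ML/d; C = (209.0·7.564 + 11.00·140.0)/220.0 = 14.19 mg/L.
After outfall 3: Q = 220.0 + 13.00 = 233.0 ML/d; C = (220.0·14.19 + 13.00·41.00)/233.0 = 15.68 mg/L.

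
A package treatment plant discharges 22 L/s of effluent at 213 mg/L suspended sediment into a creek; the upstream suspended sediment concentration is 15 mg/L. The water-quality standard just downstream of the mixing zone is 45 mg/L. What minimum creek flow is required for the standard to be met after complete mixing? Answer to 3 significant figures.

Set C_mix = 45: (Q·15.00 + 22.00·213.0) / (Q + 22.00) = 45
→ Q = 22.00·(213.0 − 45)/(45 − 15.00) = 123.2 L/s.

123 L/s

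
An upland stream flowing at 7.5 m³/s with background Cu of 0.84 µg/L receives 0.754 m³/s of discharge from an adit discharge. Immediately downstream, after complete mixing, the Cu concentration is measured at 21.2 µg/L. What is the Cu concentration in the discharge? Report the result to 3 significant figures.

Mass balance: 7.500·0.8400 + 0.7540·Cₑ = 8.254·21.20
→ Cₑ = (8.254·21.20 − 7.500·0.8400) / 0.7540 = 223.7 µg/L.

224 µg/L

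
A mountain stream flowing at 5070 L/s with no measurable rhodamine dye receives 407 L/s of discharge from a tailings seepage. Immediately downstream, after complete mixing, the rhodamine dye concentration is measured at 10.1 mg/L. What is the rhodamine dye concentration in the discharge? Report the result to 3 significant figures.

Mass balance: 5070·0 + 407.0·Cₑ = 5477·10.10
→ Cₑ = (5477·10.10 − 5070·0) / 407.0 = 135.9 mg/L.

136 mg/L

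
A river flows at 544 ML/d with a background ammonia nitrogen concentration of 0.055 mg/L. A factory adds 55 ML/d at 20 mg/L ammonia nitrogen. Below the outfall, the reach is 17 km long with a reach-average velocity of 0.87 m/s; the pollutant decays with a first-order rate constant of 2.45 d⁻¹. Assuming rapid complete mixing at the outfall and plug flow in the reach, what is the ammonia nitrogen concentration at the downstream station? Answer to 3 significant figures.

Conservation of mass: C = (544.0·0.05500 + 55.00·20.00) / 599.0 = 1130/599.0 = 1.886 mg/L.
Travel time t = 17·1000 / 0.87 = 19540 s = 5.428 h.
First-order decay: C = 1.886·exp(−k·t) = 1.886·0.5746 = 1.084 mg/L.

1.08 mg/L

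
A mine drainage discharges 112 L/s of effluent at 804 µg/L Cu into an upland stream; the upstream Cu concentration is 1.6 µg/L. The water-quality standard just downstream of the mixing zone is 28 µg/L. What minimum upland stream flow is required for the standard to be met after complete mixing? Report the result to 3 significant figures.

3290 L/s

Set C_mix = 28: (Q·1.600 + 112.0·804.0) / (Q + 112.0) = 28
→ Q = 112.0·(804.0 − 28)/(28 − 1.600) = 3292 L/s.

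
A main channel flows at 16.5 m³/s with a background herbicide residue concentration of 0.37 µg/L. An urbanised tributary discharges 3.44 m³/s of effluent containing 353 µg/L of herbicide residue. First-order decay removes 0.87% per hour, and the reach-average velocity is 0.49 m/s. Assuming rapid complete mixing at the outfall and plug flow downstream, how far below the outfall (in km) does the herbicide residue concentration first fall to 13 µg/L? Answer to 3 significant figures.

313 km

Flow-weighted average: C = (16.50·0.3700 + 3.440·353.0) / 19.94 = 1220/19.94 = 61.20 µg/L.
0.87%/h lost → k = −ln(1 − 0.0087) = 0.008738 h⁻¹.
Set 61.20·exp(−k·t) = 13 → t = ln(61.20/13)/k = 638300 s = 177.3 h.
Distance = v·t = 0.49·638300 = 312800 m = 312.8 km.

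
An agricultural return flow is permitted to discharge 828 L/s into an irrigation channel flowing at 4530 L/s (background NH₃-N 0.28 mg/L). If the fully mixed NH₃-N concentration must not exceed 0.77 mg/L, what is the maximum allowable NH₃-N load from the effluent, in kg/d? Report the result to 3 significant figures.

Mass balance at the limit: 4530·0.2800 + 828.0·Cₑ = 5358·0.77 → Cₑ = 3.451 mg/L.
828.0 L/s = 0.8280 m³/s. Load = 0.8280 m³/s × 3.451 g/m³ × 86 400 s/d = 246.9 kg/d.

247 kg/d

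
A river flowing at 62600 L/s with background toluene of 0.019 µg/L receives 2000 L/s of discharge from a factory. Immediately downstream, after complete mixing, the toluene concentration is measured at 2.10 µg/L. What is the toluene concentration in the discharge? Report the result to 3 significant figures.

Mass balance: 62600·0.01900 + 2000·Cₑ = 64600·2.100
→ Cₑ = (64600·2.100 − 62600·0.01900) / 2000 = 67.24 µg/L.

67.2 µg/L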